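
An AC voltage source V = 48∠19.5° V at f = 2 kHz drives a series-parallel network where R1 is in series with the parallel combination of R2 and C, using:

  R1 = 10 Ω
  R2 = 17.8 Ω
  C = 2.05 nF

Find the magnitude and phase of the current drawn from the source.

Step 1 — Angular frequency: ω = 2π·f = 2π·2000 = 1.257e+04 rad/s.
Step 2 — Component impedances:
  R1: Z = R = 10 Ω
  R2: Z = R = 17.8 Ω
  C: Z = 1/(jωC) = -j/(ω·C) = 0 - j3.882e+04 Ω
Step 3 — Parallel branch: R2 || C = 1/(1/R2 + 1/C) = 17.8 - j0.008162 Ω.
Step 4 — Series with R1: Z_total = R1 + (R2 || C) = 27.8 - j0.008162 Ω = 27.8∠-0.0° Ω.
Step 5 — Source phasor: V = 48∠19.5° V = 45.25 + j16.02 V.
Step 6 — Ohm's law: I = V / Z_total = (45.25 + j16.02) / (27.8 - j0.008162) = 1.627 + j0.5768 A.
Step 7 — Convert to polar: |I| = 1.727 A, ∠I = 19.5°.

I = 1.727∠19.5° A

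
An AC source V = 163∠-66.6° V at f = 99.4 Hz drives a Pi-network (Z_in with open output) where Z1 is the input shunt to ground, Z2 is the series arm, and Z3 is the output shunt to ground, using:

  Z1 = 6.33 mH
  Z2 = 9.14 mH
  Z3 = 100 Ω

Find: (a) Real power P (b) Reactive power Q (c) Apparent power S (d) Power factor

Step 1 — Angular frequency: ω = 2π·f = 2π·99.4 = 624.5 rad/s.
Step 2 — Component impedances:
  Z1: Z = jωL = j·624.5·0.00633 = 0 + j3.953 Ω
  Z2: Z = jωL = j·624.5·0.00914 = 0 + j5.708 Ω
  Z3: Z = R = 100 Ω
Step 3 — With open output, the series arm Z2 and the output shunt Z3 appear in series to ground: Z2 + Z3 = 100 + j5.708 Ω.
Step 4 — Parallel with input shunt Z1: Z_in = Z1 || (Z2 + Z3) = 0.1548 + j3.938 Ω = 3.941∠87.7° Ω.
Step 5 — Source phasor: V = 163∠-66.6° V = 64.74 - j149.6 V.
Step 6 — Current: I = V / Z = -37.28 - j17.9 A = 41.36∠-154.3° A.
Step 7 — Complex power: S = V·I* = 264.8 + j6736 VA.
Step 8 — Real power: P = Re(S) = 264.8 W.
Step 9 — Reactive power: Q = Im(S) = 6736 VAR.
Step 10 — Apparent power: |S| = 6741 VA.
Step 11 — Power factor: PF = P/|S| = 0.03929 (lagging).

(a) P = 264.8 W  (b) Q = 6736 VAR  (c) S = 6741 VA  (d) PF = 0.03929 (lagging)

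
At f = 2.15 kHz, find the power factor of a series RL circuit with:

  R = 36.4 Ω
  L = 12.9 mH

Step 1 — Angular frequency: ω = 2π·f = 2π·2150 = 1.351e+04 rad/s.
Step 2 — Component impedances:
  R: Z = R = 36.4 Ω
  L: Z = jωL = j·1.351e+04·0.0129 = 0 + j174.3 Ω
Step 3 — Series combination: Z_total = R + L = 36.4 + j174.3 Ω = 178∠78.2° Ω.
Step 4 — Power factor: PF = cos(φ) = Re(Z)/|Z| = 36.4/178 = 0.2045.
Step 5 — Type: Im(Z) = 174.3 ⇒ lagging (phase φ = 78.2°).

PF = 0.2045 (lagging, φ = 78.2°)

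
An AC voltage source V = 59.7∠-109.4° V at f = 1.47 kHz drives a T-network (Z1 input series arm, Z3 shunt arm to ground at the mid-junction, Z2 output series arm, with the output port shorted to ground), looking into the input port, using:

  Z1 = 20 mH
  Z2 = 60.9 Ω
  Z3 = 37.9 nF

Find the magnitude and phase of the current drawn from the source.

Step 1 — Angular frequency: ω = 2π·f = 2π·1470 = 9236 rad/s.
Step 2 — Component impedances:
  Z1: Z = jωL = j·9236·0.02 = 0 + j184.7 Ω
  Z2: Z = R = 60.9 Ω
  Z3: Z = 1/(jωC) = -j/(ω·C) = 0 - j2857 Ω
Step 3 — With the output port shorted to ground, the output series arm Z2 runs from the junction to ground; the shunt arm Z3 also runs from the junction to ground. They appear in parallel: Z3 || Z2 = 60.87 - j1.298 Ω.
Step 4 — Series with input arm Z1: Z_in = Z1 + (Z3 || Z2) = 60.87 + j183.4 Ω = 193.3∠71.6° Ω.
Step 5 — Source phasor: V = 59.7∠-109.4° V = -19.83 - j56.31 V.
Step 6 — Ohm's law: I = V / Z_total = (-19.83 - j56.31) / (60.87 + j183.4) = -0.3089 + j0.005613 A.
Step 7 — Convert to polar: |I| = 0.3089 A, ∠I = 179.0°.

I = 0.3089∠179.0° A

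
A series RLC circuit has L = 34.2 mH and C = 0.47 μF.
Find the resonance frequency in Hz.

Step 1 — Resonance condition Im(Z)=0 gives ω₀ = 1/√(LC).
Step 2 — ω₀ = 1/√(0.0342·4.7e-07) = 7887 rad/s.
Step 3 — f₀ = ω₀/(2π) = 1255 Hz.

f₀ = 1255 Hz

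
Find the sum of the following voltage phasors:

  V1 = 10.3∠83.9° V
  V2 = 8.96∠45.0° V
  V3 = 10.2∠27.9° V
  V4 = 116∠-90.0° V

Step 1 — Convert each phasor to rectangular form:
  V1 = 10.3·(cos(83.9°) + j·sin(83.9°)) = 1.095 + j10.24 V
  V2 = 8.96·(cos(45.0°) + j·sin(45.0°)) = 6.336 + j6.336 V
  V3 = 10.2·(cos(27.9°) + j·sin(27.9°)) = 9.014 + j4.773 V
  V4 = 116·(cos(-90.0°) + j·sin(-90.0°)) = 0 - j116 V
Step 2 — Sum components: V_total = 16.44 - j94.65 V.
Step 3 — Convert to polar: |V_total| = 96.07 V, ∠V_total = -80.1°.

V_total = 96.07∠-80.1° V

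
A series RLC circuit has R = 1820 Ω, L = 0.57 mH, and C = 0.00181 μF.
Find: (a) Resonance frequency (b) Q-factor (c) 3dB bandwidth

Step 1 — Resonance: ω₀ = 1/√(LC) = 1/√(0.00057·1.81e-09) = 9.845e+05 rad/s.
Step 2 — f₀ = ω₀/(2π) = 1.567e+05 Hz.
Step 3 — Series Q: Q = ω₀L/R = 9.845e+05·0.00057/1820 = 0.3083.
Step 4 — Bandwidth: Δω = ω₀/Q = 3.193e+06 rad/s; BW = Δω/(2π) = 5.082e+05 Hz.

(a) f₀ = 1.567e+05 Hz  (b) Q = 0.3083  (c) BW = 5.082e+05 Hz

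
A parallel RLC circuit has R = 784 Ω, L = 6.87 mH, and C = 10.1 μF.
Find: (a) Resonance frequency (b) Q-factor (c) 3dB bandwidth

Step 1 — Resonance: ω₀ = 1/√(LC) = 1/√(0.00687·1.01e-05) = 3796 rad/s.
Step 2 — f₀ = ω₀/(2π) = 604.2 Hz.
Step 3 — Parallel Q: Q = R/(ω₀L) = 784/(3796·0.00687) = 30.06.
Step 4 — Bandwidth: Δω = ω₀/Q = 126.3 rad/s; BW = Δω/(2π) = 20.1 Hz.

(a) f₀ = 604.2 Hz  (b) Q = 30.06  (c) BW = 20.1 Hz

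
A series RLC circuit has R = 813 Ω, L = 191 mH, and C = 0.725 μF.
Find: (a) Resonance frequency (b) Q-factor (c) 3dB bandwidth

Step 1 — Resonance condition Im(Z)=0 gives ω₀ = 1/√(LC).
Step 2 — ω₀ = 1/√(0.191·7.25e-07) = 2687 rad/s.
Step 3 — f₀ = ω₀/(2π) = 427.7 Hz.
Step 4 — Series Q: Q = ω₀L/R = 2687·0.191/813 = 0.6313.
Step 5 — 3dB bandwidth: Δω = ω₀/Q = 4257 rad/s; BW = Δω/(2π) = 677.5 Hz.

(a) f₀ = 427.7 Hz  (b) Q = 0.6313  (c) BW = 677.5 Hz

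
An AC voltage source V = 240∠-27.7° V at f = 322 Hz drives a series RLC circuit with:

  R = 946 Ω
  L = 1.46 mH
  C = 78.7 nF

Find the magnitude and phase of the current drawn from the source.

Step 1 — Angular frequency: ω = 2π·f = 2π·322 = 2023 rad/s.
Step 2 — Component impedances:
  R: Z = R = 946 Ω
  L: Z = jωL = j·2023·0.00146 = 0 + j2.954 Ω
  C: Z = 1/(jωC) = -j/(ω·C) = 0 - j6280 Ω
Step 3 — Series combination: Z_total = R + L + C = 946 - j6277 Ω = 6348∠-81.4° Ω.
Step 4 — Source phasor: V = 240∠-27.7° V = 212.5 - j111.6 V.
Step 5 — Ohm's law: I = V / Z_total = (212.5 - j111.6) / (946 - j6277) = 0.02237 + j0.03048 A.
Step 6 — Convert to polar: |I| = 0.03781 A, ∠I = 53.7°.

I = 0.03781∠53.7° A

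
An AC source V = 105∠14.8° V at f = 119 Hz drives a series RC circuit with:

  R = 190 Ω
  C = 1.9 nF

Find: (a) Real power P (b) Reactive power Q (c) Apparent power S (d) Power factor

Step 1 — Angular frequency: ω = 2π·f = 2π·119 = 747.7 rad/s.
Step 2 — Component impedances:
  R: Z = R = 190 Ω
  C: Z = 1/(jωC) = -j/(ω·C) = 0 - j7.039e+05 Ω
Step 3 — Series combination: Z_total = R + C = 190 - j7.039e+05 Ω = 7.039e+05∠-90.0° Ω.
Step 4 — Source phasor: V = 105∠14.8° V = 101.5 + j26.82 V.
Step 5 — Current: I = V / Z = -3.806e-05 + j0.0001442 A = 0.0001492∠104.8° A.
Step 6 — Complex power: S = V·I* = 4.228e-06 - j0.01566 VA.
Step 7 — Real power: P = Re(S) = 4.228e-06 W.
Step 8 — Reactive power: Q = Im(S) = -0.01566 VAR.
Step 9 — Apparent power: |S| = 0.01566 VA.
Step 10 — Power factor: PF = P/|S| = 0.0002699 (leading).

(a) P = 4.228e-06 W  (b) Q = -0.01566 VAR  (c) S = 0.01566 VA  (d) PF = 0.0002699 (leading)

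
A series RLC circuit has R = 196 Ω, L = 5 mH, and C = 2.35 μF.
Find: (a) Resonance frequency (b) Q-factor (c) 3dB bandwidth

Step 1 — Resonance: ω₀ = 1/√(LC) = 1/√(0.005·2.35e-06) = 9225 rad/s.
Step 2 — f₀ = ω₀/(2π) = 1468 Hz.
Step 3 — Series Q: Q = ω₀L/R = 9225·0.005/196 = 0.2353.
Step 4 — Bandwidth: Δω = ω₀/Q = 3.92e+04 rad/s; BW = Δω/(2π) = 6239 Hz.

(a) f₀ = 1468 Hz  (b) Q = 0.2353  (c) BW = 6239 Hz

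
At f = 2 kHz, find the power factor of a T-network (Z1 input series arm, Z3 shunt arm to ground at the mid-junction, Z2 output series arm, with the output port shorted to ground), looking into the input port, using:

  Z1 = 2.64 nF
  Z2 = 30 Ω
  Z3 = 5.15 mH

Step 1 — Angular frequency: ω = 2π·f = 2π·2000 = 1.257e+04 rad/s.
Step 2 — Component impedances:
  Z1: Z = 1/(jωC) = -j/(ω·C) = 0 - j3.014e+04 Ω
  Z2: Z = R = 30 Ω
  Z3: Z = jωL = j·1.257e+04·0.00515 = 0 + j64.72 Ω
Step 3 — With the output port shorted to ground, the output series arm Z2 runs from the junction to ground; the shunt arm Z3 also runs from the junction to ground. They appear in parallel: Z3 || Z2 = 24.69 + j11.45 Ω.
Step 4 — Series with input arm Z1: Z_in = Z1 + (Z3 || Z2) = 24.69 - j3.013e+04 Ω = 3.013e+04∠-90.0° Ω.
Step 5 — Power factor: PF = cos(φ) = Re(Z)/|Z| = 24.694/30132 = 0.0008195.
Step 6 — Type: Im(Z) = -3.013e+04 ⇒ leading (phase φ = -90.0°).

PF = 0.0008195 (leading, φ = -90.0°)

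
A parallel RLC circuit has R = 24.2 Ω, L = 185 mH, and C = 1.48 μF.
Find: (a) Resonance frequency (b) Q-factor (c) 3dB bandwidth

Step 1 — Resonance: ω₀ = 1/√(LC) = 1/√(0.185·1.48e-06) = 1911 rad/s.
Step 2 — f₀ = ω₀/(2π) = 304.2 Hz.
Step 3 — Parallel Q: Q = R/(ω₀L) = 24.2/(1911·0.185) = 0.06845.
Step 4 — Bandwidth: Δω = ω₀/Q = 2.792e+04 rad/s; BW = Δω/(2π) = 4444 Hz.

(a) f₀ = 304.2 Hz  (b) Q = 0.06845  (c) BW = 4444 Hz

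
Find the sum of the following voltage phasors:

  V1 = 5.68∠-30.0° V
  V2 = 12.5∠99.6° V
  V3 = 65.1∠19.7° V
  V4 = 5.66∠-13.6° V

Step 1 — Convert each phasor to rectangular form:
  V1 = 5.68·(cos(-30.0°) + j·sin(-30.0°)) = 4.919 - j2.84 V
  V2 = 12.5·(cos(99.6°) + j·sin(99.6°)) = -2.085 + j12.32 V
  V3 = 65.1·(cos(19.7°) + j·sin(19.7°)) = 61.29 + j21.94 V
  V4 = 5.66·(cos(-13.6°) + j·sin(-13.6°)) = 5.501 - j1.331 V
Step 2 — Sum components: V_total = 69.63 + j30.1 V.
Step 3 — Convert to polar: |V_total| = 75.85 V, ∠V_total = 23.4°.

V_total = 75.85∠23.4° V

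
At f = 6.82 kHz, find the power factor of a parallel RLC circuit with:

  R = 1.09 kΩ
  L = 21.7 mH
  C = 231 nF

Step 1 — Angular frequency: ω = 2π·f = 2π·6820 = 4.285e+04 rad/s.
Step 2 — Component impedances:
  R: Z = R = 1090 Ω
  L: Z = jωL = j·4.285e+04·0.0217 = 0 + j929.9 Ω
  C: Z = 1/(jωC) = -j/(ω·C) = 0 - j101 Ω
Step 3 — Parallel combination: 1/Z_total = 1/R + 1/L + 1/C; Z_total = 11.66 - j112.1 Ω = 112.7∠-84.1° Ω.
Step 4 — Power factor: PF = cos(φ) = Re(Z)/|Z| = 11.659/112.73 = 0.1034.
Step 5 — Type: Im(Z) = -112.1 ⇒ leading (phase φ = -84.1°).

PF = 0.1034 (leading, φ = -84.1°)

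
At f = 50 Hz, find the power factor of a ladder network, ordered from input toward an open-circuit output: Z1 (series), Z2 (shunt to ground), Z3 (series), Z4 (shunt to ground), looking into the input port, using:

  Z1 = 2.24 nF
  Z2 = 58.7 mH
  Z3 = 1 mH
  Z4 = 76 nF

Step 1 — Angular frequency: ω = 2π·f = 2π·50 = 314.2 rad/s.
Step 2 — Component impedances:
  Z1: Z = 1/(jωC) = -j/(ω·C) = 0 - j1.421e+06 Ω
  Z2: Z = jωL = j·314.2·0.0587 = 0 + j18.44 Ω
  Z3: Z = jωL = j·314.2·0.001 = 0 + j0.3142 Ω
  Z4: Z = 1/(jωC) = -j/(ω·C) = 0 - j4.188e+04 Ω
Step 3 — Ladder network (open output): work backward from the far end, alternating series and parallel combinations. Z_in = 0 - j1.421e+06 Ω = 1.421e+06∠-90.0° Ω.
Step 4 — Power factor: PF = cos(φ) = Re(Z)/|Z| = 0/1.421e+06 = 0.
Step 5 — Type: Im(Z) = -1.421e+06 ⇒ leading (phase φ = -90.0°).

PF = 0 (leading, φ = -90.0°)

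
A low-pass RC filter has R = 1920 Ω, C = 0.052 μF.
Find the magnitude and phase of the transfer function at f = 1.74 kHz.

Step 1 — Angular frequency: ω = 2π·1740 = 1.093e+04 rad/s.
Step 2 — Transfer function: H(jω) = 1/(1 + jωRC).
Step 3 — Denominator: 1 + jωRC = 1 + j·1.093e+04·1920·5.2e-08 = 1 + j1.092.
Step 4 — H = 0.4563 - j0.4981.
Step 5 — Magnitude: |H| = 0.6755 (-3.4 dB); phase: φ = -47.5°.

|H| = 0.6755 (-3.4 dB), φ = -47.5°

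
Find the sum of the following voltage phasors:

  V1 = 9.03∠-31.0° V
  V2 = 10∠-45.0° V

Step 1 — Convert each phasor to rectangular form:
  V1 = 9.03·(cos(-31.0°) + j·sin(-31.0°)) = 7.74 - j4.651 V
  V2 = 10·(cos(-45.0°) + j·sin(-45.0°)) = 7.071 - j7.071 V
Step 2 — Sum components: V_total = 14.81 - j11.72 V.
Step 3 — Convert to polar: |V_total| = 18.89 V, ∠V_total = -38.4°.

V_total = 18.89∠-38.4° V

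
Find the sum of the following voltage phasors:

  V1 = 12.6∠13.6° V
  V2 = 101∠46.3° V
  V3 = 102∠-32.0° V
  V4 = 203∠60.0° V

Step 1 — Convert each phasor to rectangular form:
  V1 = 12.6·(cos(13.6°) + j·sin(13.6°)) = 12.25 + j2.963 V
  V2 = 101·(cos(46.3°) + j·sin(46.3°)) = 69.78 + j73.02 V
  V3 = 102·(cos(-32.0°) + j·sin(-32.0°)) = 86.5 - j54.05 V
  V4 = 203·(cos(60.0°) + j·sin(60.0°)) = 101.5 + j175.8 V
Step 2 — Sum components: V_total = 270 + j197.7 V.
Step 3 — Convert to polar: |V_total| = 334.7 V, ∠V_total = 36.2°.

V_total = 334.7∠36.2° V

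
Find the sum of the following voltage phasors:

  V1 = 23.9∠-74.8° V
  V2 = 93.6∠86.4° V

Step 1 — Convert each phasor to rectangular form:
  V1 = 23.9·(cos(-74.8°) + j·sin(-74.8°)) = 6.266 - j23.06 V
  V2 = 93.6·(cos(86.4°) + j·sin(86.4°)) = 5.877 + j93.42 V
Step 2 — Sum components: V_total = 12.14 + j70.35 V.
Step 3 — Convert to polar: |V_total| = 71.39 V, ∠V_total = 80.2°.

V_total = 71.39∠80.2° V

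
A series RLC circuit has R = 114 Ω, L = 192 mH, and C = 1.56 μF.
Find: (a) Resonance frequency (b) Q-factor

Step 1 — Resonance condition Im(Z)=0 gives ω₀ = 1/√(LC).
Step 2 — ω₀ = 1/√(0.192·1.56e-06) = 1827 rad/s.
Step 3 — f₀ = ω₀/(2π) = 290.8 Hz.
Step 4 — Series Q: Q = ω₀L/R = 1827·0.192/114 = 3.077.

(a) f₀ = 290.8 Hz  (b) Q = 3.077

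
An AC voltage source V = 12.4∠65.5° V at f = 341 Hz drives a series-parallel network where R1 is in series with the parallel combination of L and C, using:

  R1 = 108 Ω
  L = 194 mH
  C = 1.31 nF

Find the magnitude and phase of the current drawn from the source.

Step 1 — Angular frequency: ω = 2π·f = 2π·341 = 2143 rad/s.
Step 2 — Component impedances:
  R1: Z = R = 108 Ω
  L: Z = jωL = j·2143·0.194 = 0 + j415.7 Ω
  C: Z = 1/(jωC) = -j/(ω·C) = 0 - j3.563e+05 Ω
Step 3 — Parallel branch: L || C = 1/(1/L + 1/C) = 0 + j416.1 Ω.
Step 4 — Series with R1: Z_total = R1 + (L || C) = 108 + j416.1 Ω = 429.9∠75.5° Ω.
Step 5 — Source phasor: V = 12.4∠65.5° V = 5.142 + j11.28 V.
Step 6 — Ohm's law: I = V / Z_total = (5.142 + j11.28) / (108 + j416.1) = 0.02841 - j0.004984 A.
Step 7 — Convert to polar: |I| = 0.02884 A, ∠I = -10.0°.

I = 0.02884∠-10.0° A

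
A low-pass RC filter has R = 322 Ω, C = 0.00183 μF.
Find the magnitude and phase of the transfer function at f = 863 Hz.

Step 1 — Angular frequency: ω = 2π·863 = 5422 rad/s.
Step 2 — Transfer function: H(jω) = 1/(1 + jωRC).
Step 3 — Denominator: 1 + jωRC = 1 + j·5422·322·1.83e-09 = 1 + j0.003195.
Step 4 — H = 1 - j0.003195.
Step 5 — Magnitude: |H| = 1 (-0.0 dB); phase: φ = -0.2°.

|H| = 1 (-0.0 dB), φ = -0.2°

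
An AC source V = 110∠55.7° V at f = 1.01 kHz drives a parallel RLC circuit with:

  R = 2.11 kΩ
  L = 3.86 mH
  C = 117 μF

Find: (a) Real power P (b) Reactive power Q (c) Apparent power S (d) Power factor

Step 1 — Angular frequency: ω = 2π·f = 2π·1010 = 6346 rad/s.
Step 2 — Component impedances:
  R: Z = R = 2110 Ω
  L: Z = jωL = j·6346·0.00386 = 0 + j24.5 Ω
  C: Z = 1/(jωC) = -j/(ω·C) = 0 - j1.347 Ω
Step 3 — Parallel combination: 1/Z_total = 1/R + 1/L + 1/C; Z_total = 0.0009626 - j1.425 Ω = 1.425∠-90.0° Ω.
Step 4 — Source phasor: V = 110∠55.7° V = 61.99 + j90.87 V.
Step 5 — Current: I = V / Z = -63.73 + j43.54 A = 77.18∠145.7° A.
Step 6 — Complex power: S = V·I* = 5.735 - j8490 VA.
Step 7 — Real power: P = Re(S) = 5.735 W.
Step 8 — Reactive power: Q = Im(S) = -8490 VAR.
Step 9 — Apparent power: |S| = 8490 VA.
Step 10 — Power factor: PF = P/|S| = 0.0006754 (leading).

(a) P = 5.735 W  (b) Q = -8490 VAR  (c) S = 8490 VA  (d) PF = 0.0006754 (leading)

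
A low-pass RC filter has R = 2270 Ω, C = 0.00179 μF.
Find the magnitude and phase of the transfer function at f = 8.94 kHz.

Step 1 — Angular frequency: ω = 2π·8940 = 5.617e+04 rad/s.
Step 2 — Transfer function: H(jω) = 1/(1 + jωRC).
Step 3 — Denominator: 1 + jωRC = 1 + j·5.617e+04·2270·1.79e-09 = 1 + j0.2282.
Step 4 — H = 0.9505 - j0.2169.
Step 5 — Magnitude: |H| = 0.9749 (-0.2 dB); phase: φ = -12.9°.

|H| = 0.9749 (-0.2 dB), φ = -12.9°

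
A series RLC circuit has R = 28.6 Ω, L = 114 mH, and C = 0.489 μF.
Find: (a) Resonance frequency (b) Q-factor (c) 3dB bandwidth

Step 1 — Resonance: ω₀ = 1/√(LC) = 1/√(0.114·4.89e-07) = 4235 rad/s.
Step 2 — f₀ = ω₀/(2π) = 674.1 Hz.
Step 3 — Series Q: Q = ω₀L/R = 4235·0.114/28.6 = 16.88.
Step 4 — Bandwidth: Δω = ω₀/Q = 250.9 rad/s; BW = Δω/(2π) = 39.93 Hz.

(a) f₀ = 674.1 Hz  (b) Q = 16.88  (c) BW = 39.93 Hz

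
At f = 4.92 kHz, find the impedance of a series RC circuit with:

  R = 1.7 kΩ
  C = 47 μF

Step 1 — Angular frequency: ω = 2π·f = 2π·4920 = 3.091e+04 rad/s.
Step 2 — Component impedances:
  R: Z = R = 1700 Ω
  C: Z = 1/(jωC) = -j/(ω·C) = 0 - j0.6883 Ω
Step 3 — Series combination: Z_total = R + C = 1700 - j0.6883 Ω = 1700∠-0.0° Ω.

Z = 1700 - j0.6883 Ω = 1700∠-0.0° Ω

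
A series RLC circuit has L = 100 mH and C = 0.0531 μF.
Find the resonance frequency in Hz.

Step 1 — Resonance condition Im(Z)=0 gives ω₀ = 1/√(LC).
Step 2 — ω₀ = 1/√(0.1·5.31e-08) = 1.372e+04 rad/s.
Step 3 — f₀ = ω₀/(2π) = 2184 Hz.

f₀ = 2184 Hz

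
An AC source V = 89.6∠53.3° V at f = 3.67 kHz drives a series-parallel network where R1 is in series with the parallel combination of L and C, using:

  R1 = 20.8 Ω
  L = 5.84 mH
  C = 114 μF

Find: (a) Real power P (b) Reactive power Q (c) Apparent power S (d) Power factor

Step 1 — Angular frequency: ω = 2π·f = 2π·3670 = 2.306e+04 rad/s.
Step 2 — Component impedances:
  R1: Z = R = 20.8 Ω
  L: Z = jωL = j·2.306e+04·0.00584 = 0 + j134.7 Ω
  C: Z = 1/(jωC) = -j/(ω·C) = 0 - j0.3804 Ω
Step 3 — Parallel branch: L || C = 1/(1/L + 1/C) = 0 - j0.3815 Ω.
Step 4 — Series with R1: Z_total = R1 + (L || C) = 20.8 - j0.3815 Ω = 20.8∠-1.1° Ω.
Step 5 — Source phasor: V = 89.6∠53.3° V = 53.55 + j71.84 V.
Step 6 — Current: I = V / Z = 2.51 + j3.5 A = 4.307∠54.4° A.
Step 7 — Complex power: S = V·I* = 385.8 - j7.077 VA.
Step 8 — Real power: P = Re(S) = 385.8 W.
Step 9 — Reactive power: Q = Im(S) = -7.077 VAR.
Step 10 — Apparent power: |S| = 385.9 VA.
Step 11 — Power factor: PF = P/|S| = 0.9998 (leading).

(a) P = 385.8 W  (b) Q = -7.077 VAR  (c) S = 385.9 VA  (d) PF = 0.9998 (leading)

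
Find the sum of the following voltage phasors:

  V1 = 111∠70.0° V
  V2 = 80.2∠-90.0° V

Step 1 — Convert each phasor to rectangular form:
  V1 = 111·(cos(70.0°) + j·sin(70.0°)) = 37.96 + j104.3 V
  V2 = 80.2·(cos(-90.0°) + j·sin(-90.0°)) = 0 - j80.2 V
Step 2 — Sum components: V_total = 37.96 + j24.11 V.
Step 3 — Convert to polar: |V_total| = 44.97 V, ∠V_total = 32.4°.

V_total = 44.97∠32.4° V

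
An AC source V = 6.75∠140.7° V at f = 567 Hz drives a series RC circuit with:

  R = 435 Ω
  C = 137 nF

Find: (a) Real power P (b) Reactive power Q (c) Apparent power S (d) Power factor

Step 1 — Angular frequency: ω = 2π·f = 2π·567 = 3563 rad/s.
Step 2 — Component impedances:
  R: Z = R = 435 Ω
  C: Z = 1/(jωC) = -j/(ω·C) = 0 - j2049 Ω
Step 3 — Series combination: Z_total = R + C = 435 - j2049 Ω = 2095∠-78.0° Ω.
Step 4 — Source phasor: V = 6.75∠140.7° V = -5.223 + j4.275 V.
Step 5 — Current: I = V / Z = -0.002515 - j0.002016 A = 0.003223∠-141.3° A.
Step 6 — Complex power: S = V·I* = 0.004518 - j0.02128 VA.
Step 7 — Real power: P = Re(S) = 0.004518 W.
Step 8 — Reactive power: Q = Im(S) = -0.02128 VAR.
Step 9 — Apparent power: |S| = 0.02175 VA.
Step 10 — Power factor: PF = P/|S| = 0.2077 (leading).

(a) P = 0.004518 W  (b) Q = -0.02128 VAR  (c) S = 0.02175 VA  (d) PF = 0.2077 (leading)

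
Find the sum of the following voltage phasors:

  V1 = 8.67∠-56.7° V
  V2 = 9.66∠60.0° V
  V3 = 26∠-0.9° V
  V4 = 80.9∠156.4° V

Step 1 — Convert each phasor to rectangular form:
  V1 = 8.67·(cos(-56.7°) + j·sin(-56.7°)) = 4.76 - j7.246 V
  V2 = 9.66·(cos(60.0°) + j·sin(60.0°)) = 4.83 + j8.366 V
  V3 = 26·(cos(-0.9°) + j·sin(-0.9°)) = 26 - j0.4084 V
  V4 = 80.9·(cos(156.4°) + j·sin(156.4°)) = -74.13 + j32.39 V
Step 2 — Sum components: V_total = -38.55 + j33.1 V.
Step 3 — Convert to polar: |V_total| = 50.81 V, ∠V_total = 139.3°.

V_total = 50.81∠139.3° V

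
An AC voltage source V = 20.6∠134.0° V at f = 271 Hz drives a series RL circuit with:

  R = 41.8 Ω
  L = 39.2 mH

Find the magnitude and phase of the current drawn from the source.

Step 1 — Angular frequency: ω = 2π·f = 2π·271 = 1703 rad/s.
Step 2 — Component impedances:
  R: Z = R = 41.8 Ω
  L: Z = jωL = j·1703·0.0392 = 0 + j66.75 Ω
Step 3 — Series combination: Z_total = R + L = 41.8 + j66.75 Ω = 78.76∠57.9° Ω.
Step 4 — Source phasor: V = 20.6∠134.0° V = -14.31 + j14.82 V.
Step 5 — Ohm's law: I = V / Z_total = (-14.31 + j14.82) / (41.8 + j66.75) = 0.06303 + j0.2539 A.
Step 6 — Convert to polar: |I| = 0.2616 A, ∠I = 76.1°.

I = 0.2616∠76.1° A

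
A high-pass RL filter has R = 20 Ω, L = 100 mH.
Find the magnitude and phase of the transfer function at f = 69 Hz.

Step 1 — Angular frequency: ω = 2π·69 = 433.5 rad/s.
Step 2 — Transfer function: H(jω) = jωL/(R + jωL).
Step 3 — Numerator jωL = j·43.35; denominator R + jωL = 20 + j43.35.
Step 4 — H = 0.8245 + j0.3804.
Step 5 — Magnitude: |H| = 0.908 (-0.8 dB); phase: φ = 24.8°.

|H| = 0.908 (-0.8 dB), φ = 24.8°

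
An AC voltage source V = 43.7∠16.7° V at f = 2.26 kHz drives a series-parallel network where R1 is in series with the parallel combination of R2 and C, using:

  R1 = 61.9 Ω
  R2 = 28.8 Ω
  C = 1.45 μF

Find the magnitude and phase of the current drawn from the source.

Step 1 — Angular frequency: ω = 2π·f = 2π·2260 = 1.42e+04 rad/s.
Step 2 — Component impedances:
  R1: Z = R = 61.9 Ω
  R2: Z = R = 28.8 Ω
  C: Z = 1/(jωC) = -j/(ω·C) = 0 - j48.57 Ω
Step 3 — Parallel branch: R2 || C = 1/(1/R2 + 1/C) = 21.31 - j12.64 Ω.
Step 4 — Series with R1: Z_total = R1 + (R2 || C) = 83.21 - j12.64 Ω = 84.16∠-8.6° Ω.
Step 5 — Source phasor: V = 43.7∠16.7° V = 41.86 + j12.56 V.
Step 6 — Ohm's law: I = V / Z_total = (41.86 + j12.56) / (83.21 - j12.64) = 0.4693 + j0.2222 A.
Step 7 — Convert to polar: |I| = 0.5192 A, ∠I = 25.3°.

I = 0.5192∠25.3° A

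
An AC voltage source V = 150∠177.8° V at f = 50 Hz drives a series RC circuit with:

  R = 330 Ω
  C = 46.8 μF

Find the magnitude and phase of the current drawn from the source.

Step 1 — Angular frequency: ω = 2π·f = 2π·50 = 314.2 rad/s.
Step 2 — Component impedances:
  R: Z = R = 330 Ω
  C: Z = 1/(jωC) = -j/(ω·C) = 0 - j68.01 Ω
Step 3 — Series combination: Z_total = R + C = 330 - j68.01 Ω = 336.9∠-11.6° Ω.
Step 4 — Source phasor: V = 150∠177.8° V = -149.9 + j5.758 V.
Step 5 — Ohm's law: I = V / Z_total = (-149.9 + j5.758) / (330 - j68.01) = -0.4392 - j0.07306 A.
Step 6 — Convert to polar: |I| = 0.4452 A, ∠I = -170.6°.

I = 0.4452∠-170.6° A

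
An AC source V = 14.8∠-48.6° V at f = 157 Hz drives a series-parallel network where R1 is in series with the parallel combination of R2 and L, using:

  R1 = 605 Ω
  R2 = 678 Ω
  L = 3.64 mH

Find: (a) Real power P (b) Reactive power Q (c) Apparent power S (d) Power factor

Step 1 — Angular frequency: ω = 2π·f = 2π·157 = 986.5 rad/s.
Step 2 — Component impedances:
  R1: Z = R = 605 Ω
  R2: Z = R = 678 Ω
  L: Z = jωL = j·986.5·0.00364 = 0 + j3.591 Ω
Step 3 — Parallel branch: R2 || L = 1/(1/R2 + 1/L) = 0.01902 + j3.591 Ω.
Step 4 — Series with R1: Z_total = R1 + (R2 || L) = 605 + j3.591 Ω = 605∠0.3° Ω.
Step 5 — Source phasor: V = 14.8∠-48.6° V = 9.787 - j11.1 V.
Step 6 — Current: I = V / Z = 0.01607 - j0.01844 A = 0.02446∠-48.9° A.
Step 7 — Complex power: S = V·I* = 0.362 + j0.002149 VA.
Step 8 — Real power: P = Re(S) = 0.362 W.
Step 9 — Reactive power: Q = Im(S) = 0.002149 VAR.
Step 10 — Apparent power: |S| = 0.362 VA.
Step 11 — Power factor: PF = P/|S| = 1 (lagging).

(a) P = 0.362 W  (b) Q = 0.002149 VAR  (c) S = 0.362 VA  (d) PF = 1 (lagging)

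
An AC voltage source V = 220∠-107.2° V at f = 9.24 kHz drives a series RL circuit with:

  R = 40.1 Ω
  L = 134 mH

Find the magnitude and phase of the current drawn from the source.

Step 1 — Angular frequency: ω = 2π·f = 2π·9240 = 5.806e+04 rad/s.
Step 2 — Component impedances:
  R: Z = R = 40.1 Ω
  L: Z = jωL = j·5.806e+04·0.134 = 0 + j7780 Ω
Step 3 — Series combination: Z_total = R + L = 40.1 + j7780 Ω = 7780∠89.7° Ω.
Step 4 — Source phasor: V = 220∠-107.2° V = -65.06 - j210.2 V.
Step 5 — Ohm's law: I = V / Z_total = (-65.06 - j210.2) / (40.1 + j7780) = -0.02706 + j0.008223 A.
Step 6 — Convert to polar: |I| = 0.02828 A, ∠I = 163.1°.

I = 0.02828∠163.1° A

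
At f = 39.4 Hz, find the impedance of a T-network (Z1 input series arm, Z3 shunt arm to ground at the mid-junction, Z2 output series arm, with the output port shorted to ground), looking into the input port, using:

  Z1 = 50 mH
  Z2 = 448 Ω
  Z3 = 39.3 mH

Step 1 — Angular frequency: ω = 2π·f = 2π·39.4 = 247.6 rad/s.
Step 2 — Component impedances:
  Z1: Z = jωL = j·247.6·0.05 = 0 + j12.38 Ω
  Z2: Z = R = 448 Ω
  Z3: Z = jωL = j·247.6·0.0393 = 0 + j9.729 Ω
Step 3 — With the output port shorted to ground, the output series arm Z2 runs from the junction to ground; the shunt arm Z3 also runs from the junction to ground. They appear in parallel: Z3 || Z2 = 0.2112 + j9.724 Ω.
Step 4 — Series with input arm Z1: Z_in = Z1 + (Z3 || Z2) = 0.2112 + j22.1 Ω = 22.1∠89.5° Ω.

Z = 0.2112 + j22.1 Ω = 22.1∠89.5° Ω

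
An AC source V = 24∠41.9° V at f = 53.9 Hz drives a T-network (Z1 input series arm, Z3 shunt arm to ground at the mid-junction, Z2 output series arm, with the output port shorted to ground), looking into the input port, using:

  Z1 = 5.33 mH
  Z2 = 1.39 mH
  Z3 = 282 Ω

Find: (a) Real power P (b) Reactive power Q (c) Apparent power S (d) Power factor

Step 1 — Angular frequency: ω = 2π·f = 2π·53.9 = 338.7 rad/s.
Step 2 — Component impedances:
  Z1: Z = jωL = j·338.7·0.00533 = 0 + j1.805 Ω
  Z2: Z = jωL = j·338.7·0.00139 = 0 + j0.4707 Ω
  Z3: Z = R = 282 Ω
Step 3 — With the output port shorted to ground, the output series arm Z2 runs from the junction to ground; the shunt arm Z3 also runs from the junction to ground. They appear in parallel: Z3 || Z2 = 0.0007858 + j0.4707 Ω.
Step 4 — Series with input arm Z1: Z_in = Z1 + (Z3 || Z2) = 0.0007858 + j2.276 Ω = 2.276∠90.0° Ω.
Step 5 — Source phasor: V = 24∠41.9° V = 17.86 + j16.03 V.
Step 6 — Current: I = V / Z = 7.045 - j7.847 A = 10.55∠-48.1° A.
Step 7 — Complex power: S = V·I* = 0.08739 + j253.1 VA.
Step 8 — Real power: P = Re(S) = 0.08739 W.
Step 9 — Reactive power: Q = Im(S) = 253.1 VAR.
Step 10 — Apparent power: |S| = 253.1 VA.
Step 11 — Power factor: PF = P/|S| = 0.0003453 (lagging).

(a) P = 0.08739 W  (b) Q = 253.1 VAR  (c) S = 253.1 VA  (d) PF = 0.0003453 (lagging)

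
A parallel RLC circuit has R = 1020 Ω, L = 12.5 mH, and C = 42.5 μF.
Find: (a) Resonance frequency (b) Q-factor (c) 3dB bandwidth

Step 1 — Resonance: ω₀ = 1/√(LC) = 1/√(0.0125·4.25e-05) = 1372 rad/s.
Step 2 — f₀ = ω₀/(2π) = 218.4 Hz.
Step 3 — Parallel Q: Q = R/(ω₀L) = 1020/(1372·0.0125) = 59.48.
Step 4 — Bandwidth: Δω = ω₀/Q = 23.07 rad/s; BW = Δω/(2π) = 3.671 Hz.

(a) f₀ = 218.4 Hz  (b) Q = 59.48  (c) BW = 3.671 Hz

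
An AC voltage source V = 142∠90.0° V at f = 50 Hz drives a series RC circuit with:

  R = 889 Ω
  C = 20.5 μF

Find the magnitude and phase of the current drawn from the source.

Step 1 — Angular frequency: ω = 2π·f = 2π·50 = 314.2 rad/s.
Step 2 — Component impedances:
  R: Z = R = 889 Ω
  C: Z = 1/(jωC) = -j/(ω·C) = 0 - j155.3 Ω
Step 3 — Series combination: Z_total = R + C = 889 - j155.3 Ω = 902.5∠-9.9° Ω.
Step 4 — Source phasor: V = 142∠90.0° V = 0 + j142 V.
Step 5 — Ohm's law: I = V / Z_total = (0 + j142) / (889 - j155.3) = -0.02707 + j0.155 A.
Step 6 — Convert to polar: |I| = 0.1573 A, ∠I = 99.9°.

I = 0.1573∠99.9° A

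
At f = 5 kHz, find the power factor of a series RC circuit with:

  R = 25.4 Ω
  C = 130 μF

Step 1 — Angular frequency: ω = 2π·f = 2π·5000 = 3.142e+04 rad/s.
Step 2 — Component impedances:
  R: Z = R = 25.4 Ω
  C: Z = 1/(jωC) = -j/(ω·C) = 0 - j0.2449 Ω
Step 3 — Series combination: Z_total = R + C = 25.4 - j0.2449 Ω = 25.4∠-0.6° Ω.
Step 4 — Power factor: PF = cos(φ) = Re(Z)/|Z| = 25.4/25.4 = 1.
Step 5 — Type: Im(Z) = -0.2449 ⇒ leading (phase φ = -0.6°).

PF = 1 (leading, φ = -0.6°)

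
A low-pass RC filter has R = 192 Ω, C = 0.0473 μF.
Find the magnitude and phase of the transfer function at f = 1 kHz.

Step 1 — Angular frequency: ω = 2π·1000 = 6283 rad/s.
Step 2 — Transfer function: H(jω) = 1/(1 + jωRC).
Step 3 — Denominator: 1 + jωRC = 1 + j·6283·192·4.73e-08 = 1 + j0.05706.
Step 4 — H = 0.9968 - j0.05688.
Step 5 — Magnitude: |H| = 0.9984 (-0.0 dB); phase: φ = -3.3°.

|H| = 0.9984 (-0.0 dB), φ = -3.3°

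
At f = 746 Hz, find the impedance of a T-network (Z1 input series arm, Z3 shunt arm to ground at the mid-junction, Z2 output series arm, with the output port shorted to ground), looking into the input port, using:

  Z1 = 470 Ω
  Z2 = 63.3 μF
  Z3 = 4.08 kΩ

Step 1 — Angular frequency: ω = 2π·f = 2π·746 = 4687 rad/s.
Step 2 — Component impedances:
  Z1: Z = R = 470 Ω
  Z2: Z = 1/(jωC) = -j/(ω·C) = 0 - j3.37 Ω
  Z3: Z = R = 4080 Ω
Step 3 — With the output port shorted to ground, the output series arm Z2 runs from the junction to ground; the shunt arm Z3 also runs from the junction to ground. They appear in parallel: Z3 || Z2 = 0.002784 - j3.37 Ω.
Step 4 — Series with input arm Z1: Z_in = Z1 + (Z3 || Z2) = 470 - j3.37 Ω = 470∠-0.4° Ω.

Z = 470 - j3.37 Ω = 470∠-0.4° Ω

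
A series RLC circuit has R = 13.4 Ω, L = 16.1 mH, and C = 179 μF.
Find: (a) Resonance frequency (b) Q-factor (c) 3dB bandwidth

Step 1 — Resonance condition Im(Z)=0 gives ω₀ = 1/√(LC).
Step 2 — ω₀ = 1/√(0.0161·0.000179) = 589.1 rad/s.
Step 3 — f₀ = ω₀/(2π) = 93.75 Hz.
Step 4 — Series Q: Q = ω₀L/R = 589.1·0.0161/13.4 = 0.7078.
Step 5 — 3dB bandwidth: Δω = ω₀/Q = 832.3 rad/s; BW = Δω/(2π) = 132.5 Hz.

(a) f₀ = 93.75 Hz  (b) Q = 0.7078  (c) BW = 132.5 Hz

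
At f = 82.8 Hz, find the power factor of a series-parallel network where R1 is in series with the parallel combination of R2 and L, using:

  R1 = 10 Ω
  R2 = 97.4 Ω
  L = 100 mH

Step 1 — Angular frequency: ω = 2π·f = 2π·82.8 = 520.2 rad/s.
Step 2 — Component impedances:
  R1: Z = R = 10 Ω
  R2: Z = R = 97.4 Ω
  L: Z = jωL = j·520.2·0.1 = 0 + j52.02 Ω
Step 3 — Parallel branch: R2 || L = 1/(1/R2 + 1/L) = 21.62 + j40.48 Ω.
Step 4 — Series with R1: Z_total = R1 + (R2 || L) = 31.62 + j40.48 Ω = 51.36∠52.0° Ω.
Step 5 — Power factor: PF = cos(φ) = Re(Z)/|Z| = 31.62/51.363 = 0.6156.
Step 6 — Type: Im(Z) = 40.48 ⇒ lagging (phase φ = 52.0°).

PF = 0.6156 (lagging, φ = 52.0°)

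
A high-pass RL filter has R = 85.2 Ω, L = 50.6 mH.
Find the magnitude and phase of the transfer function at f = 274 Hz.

Step 1 — Angular frequency: ω = 2π·274 = 1722 rad/s.
Step 2 — Transfer function: H(jω) = jωL/(R + jωL).
Step 3 — Numerator jωL = j·87.11; denominator R + jωL = 85.2 + j87.11.
Step 4 — H = 0.5111 + j0.4999.
Step 5 — Magnitude: |H| = 0.7149 (-2.9 dB); phase: φ = 44.4°.

|H| = 0.7149 (-2.9 dB), φ = 44.4°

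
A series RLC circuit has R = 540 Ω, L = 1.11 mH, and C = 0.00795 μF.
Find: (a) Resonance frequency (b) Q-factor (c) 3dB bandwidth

Step 1 — Resonance: ω₀ = 1/√(LC) = 1/√(0.00111·7.95e-09) = 3.366e+05 rad/s.
Step 2 — f₀ = ω₀/(2π) = 5.358e+04 Hz.
Step 3 — Series Q: Q = ω₀L/R = 3.366e+05·0.00111/540 = 0.692.
Step 4 — Bandwidth: Δω = ω₀/Q = 4.865e+05 rad/s; BW = Δω/(2π) = 7.743e+04 Hz.

(a) f₀ = 5.358e+04 Hz  (b) Q = 0.692  (c) BW = 7.743e+04 Hz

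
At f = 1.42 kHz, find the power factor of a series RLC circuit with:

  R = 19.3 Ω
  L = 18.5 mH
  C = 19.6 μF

Step 1 — Angular frequency: ω = 2π·f = 2π·1420 = 8922 rad/s.
Step 2 — Component impedances:
  R: Z = R = 19.3 Ω
  L: Z = jωL = j·8922·0.0185 = 0 + j165.1 Ω
  C: Z = 1/(jωC) = -j/(ω·C) = 0 - j5.718 Ω
Step 3 — Series combination: Z_total = R + L + C = 19.3 + j159.3 Ω = 160.5∠83.1° Ω.
Step 4 — Power factor: PF = cos(φ) = Re(Z)/|Z| = 19.3/160.5 = 0.1202.
Step 5 — Type: Im(Z) = 159.3 ⇒ lagging (phase φ = 83.1°).

PF = 0.1202 (lagging, φ = 83.1°)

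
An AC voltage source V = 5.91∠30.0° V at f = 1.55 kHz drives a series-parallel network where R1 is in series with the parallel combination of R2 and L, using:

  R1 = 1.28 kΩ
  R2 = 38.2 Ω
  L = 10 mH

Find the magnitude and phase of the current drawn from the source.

Step 1 — Angular frequency: ω = 2π·f = 2π·1550 = 9739 rad/s.
Step 2 — Component impedances:
  R1: Z = R = 1280 Ω
  R2: Z = R = 38.2 Ω
  L: Z = jωL = j·9739·0.01 = 0 + j97.39 Ω
Step 3 — Parallel branch: R2 || L = 1/(1/R2 + 1/L) = 33.11 + j12.99 Ω.
Step 4 — Series with R1: Z_total = R1 + (R2 || L) = 1313 + j12.99 Ω = 1313∠0.6° Ω.
Step 5 — Source phasor: V = 5.91∠30.0° V = 5.118 + j2.955 V.
Step 6 — Ohm's law: I = V / Z_total = (5.118 + j2.955) / (1313 + j12.99) = 0.00392 + j0.002212 A.
Step 7 — Convert to polar: |I| = 0.004501 A, ∠I = 29.4°.

I = 0.004501∠29.4° A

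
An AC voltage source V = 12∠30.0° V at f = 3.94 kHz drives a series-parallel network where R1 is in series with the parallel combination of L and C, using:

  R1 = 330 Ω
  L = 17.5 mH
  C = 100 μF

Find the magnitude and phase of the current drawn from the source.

Step 1 — Angular frequency: ω = 2π·f = 2π·3940 = 2.476e+04 rad/s.
Step 2 — Component impedances:
  R1: Z = R = 330 Ω
  L: Z = jωL = j·2.476e+04·0.0175 = 0 + j433.2 Ω
  C: Z = 1/(jωC) = -j/(ω·C) = 0 - j0.4039 Ω
Step 3 — Parallel branch: L || C = 1/(1/L + 1/C) = 0 - j0.4043 Ω.
Step 4 — Series with R1: Z_total = R1 + (L || C) = 330 - j0.4043 Ω = 330∠-0.1° Ω.
Step 5 — Source phasor: V = 12∠30.0° V = 10.39 + j6 V.
Step 6 — Ohm's law: I = V / Z_total = (10.39 + j6) / (330 - j0.4043) = 0.03147 + j0.01822 A.
Step 7 — Convert to polar: |I| = 0.03636 A, ∠I = 30.1°.

I = 0.03636∠30.1° A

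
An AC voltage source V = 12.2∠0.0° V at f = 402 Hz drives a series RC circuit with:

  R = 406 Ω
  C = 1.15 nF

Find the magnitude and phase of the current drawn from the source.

Step 1 — Angular frequency: ω = 2π·f = 2π·402 = 2526 rad/s.
Step 2 — Component impedances:
  R: Z = R = 406 Ω
  C: Z = 1/(jωC) = -j/(ω·C) = 0 - j3.443e+05 Ω
Step 3 — Series combination: Z_total = R + C = 406 - j3.443e+05 Ω = 3.443e+05∠-89.9° Ω.
Step 4 — Source phasor: V = 12.2∠0.0° V = 12.2 V.
Step 5 — Ohm's law: I = V / Z_total = (12.2) / (406 - j3.443e+05) = 4.179e-08 + j3.544e-05 A.
Step 6 — Convert to polar: |I| = 3.544e-05 A, ∠I = 89.9°.

I = 3.544e-05∠89.9° A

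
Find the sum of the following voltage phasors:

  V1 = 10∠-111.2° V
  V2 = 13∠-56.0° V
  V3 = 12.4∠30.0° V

Step 1 — Convert each phasor to rectangular form:
  V1 = 10·(cos(-111.2°) + j·sin(-111.2°)) = -3.616 - j9.323 V
  V2 = 13·(cos(-56.0°) + j·sin(-56.0°)) = 7.27 - j10.78 V
  V3 = 12.4·(cos(30.0°) + j·sin(30.0°)) = 10.74 + j6.2 V
Step 2 — Sum components: V_total = 14.39 - j13.9 V.
Step 3 — Convert to polar: |V_total| = 20.01 V, ∠V_total = -44.0°.

V_total = 20.01∠-44.0° V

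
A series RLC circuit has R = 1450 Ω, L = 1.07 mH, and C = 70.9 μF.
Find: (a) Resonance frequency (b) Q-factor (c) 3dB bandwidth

Step 1 — Resonance: ω₀ = 1/√(LC) = 1/√(0.00107·7.09e-05) = 3631 rad/s.
Step 2 — f₀ = ω₀/(2π) = 577.8 Hz.
Step 3 — Series Q: Q = ω₀L/R = 3631·0.00107/1450 = 0.002679.
Step 4 — Bandwidth: Δω = ω₀/Q = 1.355e+06 rad/s; BW = Δω/(2π) = 2.157e+05 Hz.

(a) f₀ = 577.8 Hz  (b) Q = 0.002679  (c) BW = 2.157e+05 Hz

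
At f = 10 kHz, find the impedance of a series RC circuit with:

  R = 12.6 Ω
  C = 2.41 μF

Step 1 — Angular frequency: ω = 2π·f = 2π·1e+04 = 6.283e+04 rad/s.
Step 2 — Component impedances:
  R: Z = R = 12.6 Ω
  C: Z = 1/(jωC) = -j/(ω·C) = 0 - j6.604 Ω
Step 3 — Series combination: Z_total = R + C = 12.6 - j6.604 Ω = 14.23∠-27.7° Ω.

Z = 12.6 - j6.604 Ω = 14.23∠-27.7° Ω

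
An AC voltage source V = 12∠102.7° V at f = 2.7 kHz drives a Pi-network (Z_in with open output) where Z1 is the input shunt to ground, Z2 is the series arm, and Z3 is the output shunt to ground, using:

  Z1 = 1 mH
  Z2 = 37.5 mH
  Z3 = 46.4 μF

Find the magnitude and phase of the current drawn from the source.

Step 1 — Angular frequency: ω = 2π·f = 2π·2700 = 1.696e+04 rad/s.
Step 2 — Component impedances:
  Z1: Z = jωL = j·1.696e+04·0.001 = 0 + j16.96 Ω
  Z2: Z = jωL = j·1.696e+04·0.0375 = 0 + j636.2 Ω
  Z3: Z = 1/(jωC) = -j/(ω·C) = 0 - j1.27 Ω
Step 3 — With open output, the series arm Z2 and the output shunt Z3 appear in series to ground: Z2 + Z3 = 0 + j634.9 Ω.
Step 4 — Parallel with input shunt Z1: Z_in = Z1 || (Z2 + Z3) = 0 + j16.52 Ω = 16.52∠90.0° Ω.
Step 5 — Source phasor: V = 12∠102.7° V = -2.638 + j11.71 V.
Step 6 — Ohm's law: I = V / Z_total = (-2.638 + j11.71) / (0 + j16.52) = 0.7085 + j0.1597 A.
Step 7 — Convert to polar: |I| = 0.7263 A, ∠I = 12.7°.

I = 0.7263∠12.7° A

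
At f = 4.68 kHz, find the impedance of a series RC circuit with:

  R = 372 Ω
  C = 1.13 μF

Step 1 — Angular frequency: ω = 2π·f = 2π·4680 = 2.941e+04 rad/s.
Step 2 — Component impedances:
  R: Z = R = 372 Ω
  C: Z = 1/(jωC) = -j/(ω·C) = 0 - j30.1 Ω
Step 3 — Series combination: Z_total = R + C = 372 - j30.1 Ω = 373.2∠-4.6° Ω.

Z = 372 - j30.1 Ω = 373.2∠-4.6° Ω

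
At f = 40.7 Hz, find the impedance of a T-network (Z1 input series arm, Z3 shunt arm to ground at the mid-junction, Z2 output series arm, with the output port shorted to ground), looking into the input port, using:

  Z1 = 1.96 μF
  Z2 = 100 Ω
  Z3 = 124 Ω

Step 1 — Angular frequency: ω = 2π·f = 2π·40.7 = 255.7 rad/s.
Step 2 — Component impedances:
  Z1: Z = 1/(jωC) = -j/(ω·C) = 0 - j1995 Ω
  Z2: Z = R = 100 Ω
  Z3: Z = R = 124 Ω
Step 3 — With the output port shorted to ground, the output series arm Z2 runs from the junction to ground; the shunt arm Z3 also runs from the junction to ground. They appear in parallel: Z3 || Z2 = 55.36 Ω.
Step 4 — Series with input arm Z1: Z_in = Z1 + (Z3 || Z2) = 55.36 - j1995 Ω = 1996∠-88.4° Ω.

Z = 55.36 - j1995 Ω = 1996∠-88.4° Ω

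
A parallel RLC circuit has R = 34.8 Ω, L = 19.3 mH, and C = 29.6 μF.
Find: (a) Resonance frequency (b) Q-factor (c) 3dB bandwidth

Step 1 — Resonance: ω₀ = 1/√(LC) = 1/√(0.0193·2.96e-05) = 1323 rad/s.
Step 2 — f₀ = ω₀/(2π) = 210.6 Hz.
Step 3 — Parallel Q: Q = R/(ω₀L) = 34.8/(1323·0.0193) = 1.363.
Step 4 — Bandwidth: Δω = ω₀/Q = 970.8 rad/s; BW = Δω/(2π) = 154.5 Hz.

(a) f₀ = 210.6 Hz  (b) Q = 1.363  (c) BW = 154.5 Hz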